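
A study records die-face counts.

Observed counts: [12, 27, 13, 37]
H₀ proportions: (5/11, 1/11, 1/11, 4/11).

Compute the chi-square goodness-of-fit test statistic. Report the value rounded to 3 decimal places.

n = 89; E_i = n·p_i = [40.45, 8.09, 8.09, 32.36]
χ² = (12−40.45)²/40.45 + (27−8.09)²/8.09 + (13−8.09)²/8.09 + (37−32.36)²/32.36 = 67.8489
df = 3

test statistic = 67.849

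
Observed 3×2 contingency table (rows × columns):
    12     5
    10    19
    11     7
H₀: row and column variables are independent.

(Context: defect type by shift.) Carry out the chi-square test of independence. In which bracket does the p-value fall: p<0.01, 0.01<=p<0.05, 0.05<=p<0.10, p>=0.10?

Row totals [17, 29, 18], col totals [33, 31], n=64
χ² = (12−8.77)²/8.77 + (5−8.23)²/8.23 + (10−14.95)²/14.95 + (19−14.05)²/14.05 + (11−9.28)²/9.28 + (7−8.72)²/8.72 = 6.5082
df = 2
p-value (upper-tail) = 0.03862
→ bracket: 0.01<=p<0.05

p-value bracket: 0.01<=p<0.05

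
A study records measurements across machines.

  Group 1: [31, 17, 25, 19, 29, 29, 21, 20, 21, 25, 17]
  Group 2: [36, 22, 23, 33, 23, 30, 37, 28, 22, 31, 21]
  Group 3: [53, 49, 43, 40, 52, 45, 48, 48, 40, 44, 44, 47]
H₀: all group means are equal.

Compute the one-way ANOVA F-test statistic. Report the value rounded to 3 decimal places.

test statistic = 66.780

Group means [23.09, 27.82, 46.08], grand mean 32.735
SSB = Σnᵢ(x̄ᵢ−x̄)² = 3427.156; SSW = ΣΣ(x−x̄ᵢ)² = 795.462
MSB = 3427.156/2 = 1713.5778; MSW = 795.462/31 = 25.6601
F = MSB/MSW = 66.7799
df = (2, 31)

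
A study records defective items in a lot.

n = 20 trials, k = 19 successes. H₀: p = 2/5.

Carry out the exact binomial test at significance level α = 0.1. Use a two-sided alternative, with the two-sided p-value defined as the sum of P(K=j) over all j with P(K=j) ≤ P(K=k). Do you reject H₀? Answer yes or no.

reject H₀: yes

Exact binomial: n=20, k=19, p₀=2/5=0.4000
P(X=j) = C(n,j)·p₀^j·(1−p₀)^(n−j); p = Σ P(X=j) over j with P(X=j) ≤ P(X=19)
p-value (two-sided) = 0.00000
At α=0.1: p < α → reject H₀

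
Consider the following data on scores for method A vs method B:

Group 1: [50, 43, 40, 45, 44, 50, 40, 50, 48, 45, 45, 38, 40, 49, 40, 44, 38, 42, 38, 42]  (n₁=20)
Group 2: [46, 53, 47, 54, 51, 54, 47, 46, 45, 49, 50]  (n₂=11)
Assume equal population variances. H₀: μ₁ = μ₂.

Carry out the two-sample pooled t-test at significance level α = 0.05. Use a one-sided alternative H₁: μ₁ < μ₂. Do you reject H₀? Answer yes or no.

x̄₁=43.550, s₁=4.161, n₁=20
x̄₂=49.273, s₂=3.349, n₂=11
s_p² = [19·4.161² + 10·3.349²]/29 = 15.2114
SE = √(s_p²·(1/20+1/11)) = 1.4640
t = (43.550−49.273)/1.4640 = -3.9088
df = 29
p-value (one-sided, H₁ less) = 0.00026
At α=0.05: p < α → reject H₀

reject H₀: yes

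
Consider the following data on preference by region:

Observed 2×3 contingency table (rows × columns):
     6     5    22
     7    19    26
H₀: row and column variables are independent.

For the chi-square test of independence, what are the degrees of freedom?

df = (r−1)(c−1) = (2−1)·(3−1) = 2

degrees of freedom = 2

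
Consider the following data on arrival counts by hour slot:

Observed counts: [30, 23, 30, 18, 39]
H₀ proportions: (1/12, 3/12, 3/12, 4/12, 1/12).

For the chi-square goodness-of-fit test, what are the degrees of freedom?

df = k − 1 = 5 − 1 = 4

degrees of freedom = 4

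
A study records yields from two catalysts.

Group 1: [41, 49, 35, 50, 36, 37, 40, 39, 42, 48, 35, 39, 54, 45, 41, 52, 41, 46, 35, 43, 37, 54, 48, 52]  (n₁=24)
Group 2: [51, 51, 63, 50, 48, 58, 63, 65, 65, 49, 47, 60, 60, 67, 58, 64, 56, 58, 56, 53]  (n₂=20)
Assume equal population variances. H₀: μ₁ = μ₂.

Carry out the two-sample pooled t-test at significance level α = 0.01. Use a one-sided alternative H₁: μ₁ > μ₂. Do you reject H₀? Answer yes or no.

x̄₁=43.292, s₁=6.314, n₁=24
x̄₂=57.100, s₂=6.299, n₂=20
s_p² = [23·6.314² + 19·6.299²]/42 = 39.7800
SE = √(s_p²·(1/24+1/20)) = 1.9096
t = (43.292−57.100)/1.9096 = -7.2311
df = 42
p-value (one-sided, H₁ greater) = 1.00000
At α=0.01: p ≥ α → fail to reject H₀

reject H₀: no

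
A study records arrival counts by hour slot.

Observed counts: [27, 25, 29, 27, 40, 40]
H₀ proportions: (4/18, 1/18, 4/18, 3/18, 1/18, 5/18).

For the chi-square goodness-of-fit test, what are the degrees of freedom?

degrees of freedom = 5

df = k − 1 = 6 − 1 = 5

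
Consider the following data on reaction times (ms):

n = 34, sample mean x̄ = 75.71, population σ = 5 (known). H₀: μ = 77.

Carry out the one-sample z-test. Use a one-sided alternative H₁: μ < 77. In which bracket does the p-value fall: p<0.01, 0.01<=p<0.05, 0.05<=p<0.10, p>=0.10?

p-value bracket: 0.05<=p<0.10

SE = σ/√n = 5/√34 = 0.8575
z = (x̄−μ₀)/SE = (75.71−77)/0.8575 = -1.5044
p-value (one-sided, H₁ less) = 0.06624
→ bracket: 0.05<=p<0.10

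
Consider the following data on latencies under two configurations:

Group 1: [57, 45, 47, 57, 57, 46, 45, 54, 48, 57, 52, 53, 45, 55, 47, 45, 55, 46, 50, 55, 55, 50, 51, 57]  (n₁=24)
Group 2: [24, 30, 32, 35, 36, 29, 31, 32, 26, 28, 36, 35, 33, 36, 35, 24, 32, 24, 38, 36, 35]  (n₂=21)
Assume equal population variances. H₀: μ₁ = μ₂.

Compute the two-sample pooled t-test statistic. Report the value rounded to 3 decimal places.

x̄₁=51.208, s₁=4.634, n₁=24
x̄₂=31.762, s₂=4.437, n₂=21
s_p² = [23·4.634² + 20·4.437²]/43 = 20.6458
SE = √(s_p²·(1/24+1/21)) = 1.3577
t = (51.208−31.762)/1.3577 = 14.3230
df = 43

test statistic = 14.323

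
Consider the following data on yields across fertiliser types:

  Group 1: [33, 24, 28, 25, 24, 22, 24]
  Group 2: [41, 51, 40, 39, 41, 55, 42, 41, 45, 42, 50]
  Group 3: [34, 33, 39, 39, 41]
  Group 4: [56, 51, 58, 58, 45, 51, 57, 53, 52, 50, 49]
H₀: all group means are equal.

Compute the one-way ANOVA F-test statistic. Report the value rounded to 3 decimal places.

Group means [25.71, 44.27, 37.20, 52.73], grand mean 42.147
SSB = Σnᵢ(x̄ᵢ−x̄)² = 3293.672; SSW = ΣΣ(x−x̄ᵢ)² = 584.592
MSB = 3293.672/3 = 1097.8908; MSW = 584.592/30 = 19.4864
F = MSB/MSW = 56.3414
df = (3, 30)

test statistic = 56.341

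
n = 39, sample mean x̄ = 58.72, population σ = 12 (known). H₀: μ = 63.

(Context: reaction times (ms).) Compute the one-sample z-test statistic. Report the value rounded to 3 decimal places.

test statistic = -2.227

SE = σ/√n = 12/√39 = 1.9215
z = (x̄−μ₀)/SE = (58.72−63)/1.9215 = -2.2274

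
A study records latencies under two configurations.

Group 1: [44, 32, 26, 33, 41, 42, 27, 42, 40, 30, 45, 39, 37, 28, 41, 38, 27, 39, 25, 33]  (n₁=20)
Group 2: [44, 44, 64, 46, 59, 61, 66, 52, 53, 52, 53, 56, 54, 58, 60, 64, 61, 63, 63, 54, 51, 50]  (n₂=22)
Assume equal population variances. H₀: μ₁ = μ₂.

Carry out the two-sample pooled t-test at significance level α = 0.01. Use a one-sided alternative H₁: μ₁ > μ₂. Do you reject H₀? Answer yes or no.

x̄₁=35.450, s₁=6.557, n₁=20
x̄₂=55.818, s₂=6.587, n₂=22
s_p² = [19·6.557² + 21·6.587²]/40 = 43.2056
SE = √(s_p²·(1/20+1/22)) = 2.0308
t = (35.450−55.818)/2.0308 = -10.0296
df = 40
p-value (one-sided, H₁ greater) = 1.00000
At α=0.01: p ≥ α → fail to reject H₀

reject H₀: no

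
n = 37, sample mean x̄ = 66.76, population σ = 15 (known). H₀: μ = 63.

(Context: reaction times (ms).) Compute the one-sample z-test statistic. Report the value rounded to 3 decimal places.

test statistic = 1.525

SE = σ/√n = 15/√37 = 2.4660
z = (x̄−μ₀)/SE = (66.76−63)/2.4660 = 1.5247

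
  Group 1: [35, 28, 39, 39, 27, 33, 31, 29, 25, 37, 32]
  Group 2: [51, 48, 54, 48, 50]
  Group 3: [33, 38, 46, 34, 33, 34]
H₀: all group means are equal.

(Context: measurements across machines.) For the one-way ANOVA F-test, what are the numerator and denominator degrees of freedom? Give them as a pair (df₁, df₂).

degrees of freedom = [2, 19]

k = 3 groups, N = 22 total
df = (k−1, N−k) = (3−1, 22−3) = (2, 19)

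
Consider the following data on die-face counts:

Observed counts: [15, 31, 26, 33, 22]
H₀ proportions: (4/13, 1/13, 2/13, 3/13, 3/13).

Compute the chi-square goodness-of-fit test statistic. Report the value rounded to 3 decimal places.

n = 127; E_i = n·p_i = [39.08, 9.77, 19.54, 29.31, 29.31]
χ² = (15−39.08)²/39.08 + (31−9.77)²/9.77 + (26−19.54)²/19.54 + (33−29.31)²/29.31 + (22−29.31)²/29.31 = 65.3983
df = 4

test statistic = 65.398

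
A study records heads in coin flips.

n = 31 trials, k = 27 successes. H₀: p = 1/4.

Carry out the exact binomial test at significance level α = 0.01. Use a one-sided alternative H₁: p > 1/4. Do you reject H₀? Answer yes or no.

Exact binomial: n=31, k=27, p₀=1/4=0.2500
P(X≥27) from Σ C(n,i)·p₀^i·(1−p₀)^(n−i)
p-value (one-sided, H₁ greater) = 0.00000
At α=0.01: p < α → reject H₀

reject H₀: yes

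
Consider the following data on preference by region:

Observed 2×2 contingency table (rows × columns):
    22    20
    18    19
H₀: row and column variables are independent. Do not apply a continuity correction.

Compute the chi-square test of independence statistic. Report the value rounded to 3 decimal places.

test statistic = 0.110

Row totals [42, 37], col totals [40, 39], n=79
χ² = (22−21.27)²/21.27 + (20−20.73)²/20.73 + (18−18.73)²/18.73 + (19−18.27)²/18.27 = 0.1096
df = 1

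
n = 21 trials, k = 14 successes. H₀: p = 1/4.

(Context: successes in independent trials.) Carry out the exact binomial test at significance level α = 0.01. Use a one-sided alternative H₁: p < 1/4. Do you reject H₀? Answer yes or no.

Exact binomial: n=21, k=14, p₀=1/4=0.2500
P(X≤14) from Σ C(n,i)·p₀^i·(1−p₀)^(n−i)
p-value (one-sided, H₁ less) = 0.99999
At α=0.01: p ≥ α → fail to reject H₀

reject H₀: no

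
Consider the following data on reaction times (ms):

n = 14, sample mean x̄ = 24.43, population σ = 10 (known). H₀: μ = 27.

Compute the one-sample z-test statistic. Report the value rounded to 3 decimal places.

SE = σ/√n = 10/√14 = 2.6726
z = (x̄−μ₀)/SE = (24.43−27)/2.6726 = -0.9616

test statistic = -0.962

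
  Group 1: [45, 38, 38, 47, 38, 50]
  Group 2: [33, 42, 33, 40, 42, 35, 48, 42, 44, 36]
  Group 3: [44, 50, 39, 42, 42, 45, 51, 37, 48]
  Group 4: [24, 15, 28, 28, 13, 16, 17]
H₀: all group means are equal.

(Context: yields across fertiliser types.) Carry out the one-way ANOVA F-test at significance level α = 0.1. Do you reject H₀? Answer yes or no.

reject H₀: yes

Group means [42.67, 39.50, 44.22, 20.14], grand mean 37.188
SSB = Σnᵢ(x̄ᵢ−x̄)² = 2712.629; SSW = ΣΣ(x−x̄ᵢ)² = 798.246
MSB = 2712.629/3 = 904.2097; MSW = 798.246/28 = 28.5088
F = MSB/MSW = 31.7169
df = (3, 28)
p-value (upper-tail) = 0.00000
At α=0.1: p < α → reject H₀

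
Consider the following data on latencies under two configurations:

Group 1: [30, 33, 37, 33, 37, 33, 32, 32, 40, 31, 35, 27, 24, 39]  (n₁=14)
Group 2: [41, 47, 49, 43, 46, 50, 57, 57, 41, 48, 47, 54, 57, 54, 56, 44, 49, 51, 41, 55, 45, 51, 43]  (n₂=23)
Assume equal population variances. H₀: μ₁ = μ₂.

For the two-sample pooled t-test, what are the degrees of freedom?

degrees of freedom = 35

df = n₁ + n₂ − 2 = 14 + 23 − 2 = 35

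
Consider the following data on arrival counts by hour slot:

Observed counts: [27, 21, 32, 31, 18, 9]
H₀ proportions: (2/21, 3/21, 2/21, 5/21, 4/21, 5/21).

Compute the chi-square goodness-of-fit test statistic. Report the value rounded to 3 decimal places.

test statistic = 61.789

n = 138; E_i = n·p_i = [13.14, 19.71, 13.14, 32.86, 26.29, 32.86]
χ² = (27−13.14)²/13.14 + (21−19.71)²/19.71 + (32−13.14)²/13.14 + (31−32.86)²/32.86 + (18−26.29)²/26.29 + (9−32.86)²/32.86 = 61.7891
df = 5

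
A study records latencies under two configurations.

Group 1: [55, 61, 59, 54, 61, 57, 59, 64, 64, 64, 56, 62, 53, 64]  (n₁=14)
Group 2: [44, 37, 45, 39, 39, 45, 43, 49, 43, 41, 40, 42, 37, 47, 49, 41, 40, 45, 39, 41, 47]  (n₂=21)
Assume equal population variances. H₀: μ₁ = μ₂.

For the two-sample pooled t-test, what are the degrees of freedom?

df = n₁ + n₂ − 2 = 14 + 21 − 2 = 33

degrees of freedom = 33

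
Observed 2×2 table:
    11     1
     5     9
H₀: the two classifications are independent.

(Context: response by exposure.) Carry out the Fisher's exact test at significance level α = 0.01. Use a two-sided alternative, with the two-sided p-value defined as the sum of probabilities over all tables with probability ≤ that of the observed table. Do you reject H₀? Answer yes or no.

Margins: r₁=12, r₂=14, c₁=16, c₂=10, n=26
p_obs = C(12,11)·C(14,5)/C(26,16); sum pmf over tables with pmf ≤ p_obs
p-value (two-sided) = 0.00530
At α=0.01: p < α → reject H₀

reject H₀: yes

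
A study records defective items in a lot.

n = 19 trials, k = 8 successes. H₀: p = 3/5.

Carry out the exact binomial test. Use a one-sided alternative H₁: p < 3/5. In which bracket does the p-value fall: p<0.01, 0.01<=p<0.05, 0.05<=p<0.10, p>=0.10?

Exact binomial: n=19, k=8, p₀=3/5=0.6000
P(X≤8) from Σ C(n,i)·p₀^i·(1−p₀)^(n−i)
p-value (one-sided, H₁ less) = 0.08847
→ bracket: 0.05<=p<0.10

p-value bracket: 0.05<=p<0.10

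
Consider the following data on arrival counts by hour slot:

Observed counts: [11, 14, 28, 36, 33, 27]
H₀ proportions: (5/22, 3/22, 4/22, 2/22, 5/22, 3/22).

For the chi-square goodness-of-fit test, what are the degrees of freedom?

degrees of freedom = 5

df = k − 1 = 6 − 1 = 5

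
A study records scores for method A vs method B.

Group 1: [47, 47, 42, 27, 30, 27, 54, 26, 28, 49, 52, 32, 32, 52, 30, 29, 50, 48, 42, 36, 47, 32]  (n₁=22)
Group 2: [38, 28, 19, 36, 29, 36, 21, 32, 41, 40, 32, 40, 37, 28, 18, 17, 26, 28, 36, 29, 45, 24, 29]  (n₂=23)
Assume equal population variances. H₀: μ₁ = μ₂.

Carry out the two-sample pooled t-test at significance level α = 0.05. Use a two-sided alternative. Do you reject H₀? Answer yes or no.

reject H₀: yes

x̄₁=39.045, s₁=9.931, n₁=22
x̄₂=30.826, s₂=7.808, n₂=23
s_p² = [21·9.931² + 22·7.808²]/43 = 79.3549
SE = √(s_p²·(1/22+1/23)) = 2.6565
t = (39.045−30.826)/2.6565 = 3.0940
df = 43
p-value (two-sided) = 0.00347
At α=0.05: p < α → reject H₀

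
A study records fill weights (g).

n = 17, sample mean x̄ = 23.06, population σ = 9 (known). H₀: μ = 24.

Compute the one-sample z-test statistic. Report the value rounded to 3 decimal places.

test statistic = -0.431

SE = σ/√n = 9/√17 = 2.1828
z = (x̄−μ₀)/SE = (23.06−24)/2.1828 = -0.4306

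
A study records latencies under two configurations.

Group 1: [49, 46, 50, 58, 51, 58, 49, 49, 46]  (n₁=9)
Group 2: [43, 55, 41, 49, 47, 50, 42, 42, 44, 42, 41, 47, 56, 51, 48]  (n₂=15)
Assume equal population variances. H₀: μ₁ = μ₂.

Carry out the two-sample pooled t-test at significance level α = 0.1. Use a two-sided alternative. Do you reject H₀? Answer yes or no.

x̄₁=50.667, s₁=4.472, n₁=9
x̄₂=46.533, s₂=4.955, n₂=15
s_p² = [8·4.472² + 14·4.955²]/22 = 22.8970
SE = √(s_p²·(1/9+1/15)) = 2.0176
t = (50.667−46.533)/2.0176 = 2.0487
df = 22
p-value (two-sided) = 0.05261
At α=0.1: p < α → reject H₀

reject H₀: yes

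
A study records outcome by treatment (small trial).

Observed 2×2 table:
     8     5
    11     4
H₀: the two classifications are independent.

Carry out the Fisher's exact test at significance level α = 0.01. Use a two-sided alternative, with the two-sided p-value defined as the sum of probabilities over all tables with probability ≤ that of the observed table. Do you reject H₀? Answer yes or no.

reject H₀: no

Margins: r₁=13, r₂=15, c₁=19, c₂=9, n=28
p_obs = C(13,8)·C(15,11)/C(28,19); sum pmf over tables with pmf ≤ p_obs
p-value (two-sided) = 0.68913
At α=0.01: p ≥ α → fail to reject H₀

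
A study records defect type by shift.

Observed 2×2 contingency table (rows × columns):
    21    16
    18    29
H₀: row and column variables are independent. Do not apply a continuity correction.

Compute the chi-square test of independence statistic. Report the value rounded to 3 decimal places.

Row totals [37, 47], col totals [39, 45], n=84
χ² = (21−17.18)²/17.18 + (16−19.82)²/19.82 + (18−21.82)²/21.82 + (29−25.18)²/25.18 = 2.8360
df = 1

test statistic = 2.836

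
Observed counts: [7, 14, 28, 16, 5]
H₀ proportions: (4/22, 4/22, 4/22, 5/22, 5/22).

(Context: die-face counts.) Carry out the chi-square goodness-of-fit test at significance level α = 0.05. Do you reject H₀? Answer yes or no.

reject H₀: yes

n = 70; E_i = n·p_i = [12.73, 12.73, 12.73, 15.91, 15.91]
χ² = (7−12.73)²/12.73 + (14−12.73)²/12.73 + (28−12.73)²/12.73 + (16−15.91)²/15.91 + (5−15.91)²/15.91 = 28.5129
df = 4
p-value (upper-tail) = 0.00001
At α=0.05: p < α → reject H₀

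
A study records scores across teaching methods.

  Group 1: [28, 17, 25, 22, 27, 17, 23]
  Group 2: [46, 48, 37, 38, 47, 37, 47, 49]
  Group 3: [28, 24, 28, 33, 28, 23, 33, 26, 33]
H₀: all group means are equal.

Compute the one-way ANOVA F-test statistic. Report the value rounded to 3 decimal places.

Group means [22.71, 43.62, 28.44], grand mean 31.833
SSB = Σnᵢ(x̄ᵢ−x̄)² = 1797.808; SSW = ΣΣ(x−x̄ᵢ)² = 431.526
MSB = 1797.808/2 = 898.9038; MSW = 431.526/21 = 20.5488
F = MSB/MSW = 43.7447
df = (2, 21)

test statistic = 43.745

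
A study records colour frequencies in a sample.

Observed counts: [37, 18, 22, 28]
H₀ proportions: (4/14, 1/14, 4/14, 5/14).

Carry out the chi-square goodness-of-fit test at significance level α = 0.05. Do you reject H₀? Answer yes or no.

n = 105; E_i = n·p_i = [30.00, 7.50, 30.00, 37.50]
χ² = (37−30.00)²/30.00 + (18−7.50)²/7.50 + (22−30.00)²/30.00 + (28−37.50)²/37.50 = 20.8733
df = 3
p-value (upper-tail) = 0.00011
At α=0.05: p < α → reject H₀

reject H₀: yes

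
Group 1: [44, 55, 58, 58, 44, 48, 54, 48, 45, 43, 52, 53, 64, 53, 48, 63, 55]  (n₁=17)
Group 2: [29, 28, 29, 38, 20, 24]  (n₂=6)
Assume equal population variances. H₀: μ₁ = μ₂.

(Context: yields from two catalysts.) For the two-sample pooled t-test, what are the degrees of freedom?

degrees of freedom = 21

df = n₁ + n₂ − 2 = 17 + 6 − 2 = 21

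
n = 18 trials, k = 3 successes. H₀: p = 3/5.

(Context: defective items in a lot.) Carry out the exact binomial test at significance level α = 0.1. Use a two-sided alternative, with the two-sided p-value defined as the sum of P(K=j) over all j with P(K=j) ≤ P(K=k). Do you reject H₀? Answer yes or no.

Exact binomial: n=18, k=3, p₀=3/5=0.6000
P(X=j) = C(n,j)·p₀^j·(1−p₀)^(n−j); p = Σ P(X=j) over j with P(X=j) ≤ P(X=3)
p-value (two-sided) = 0.00032
At α=0.1: p < α → reject H₀

reject H₀: yes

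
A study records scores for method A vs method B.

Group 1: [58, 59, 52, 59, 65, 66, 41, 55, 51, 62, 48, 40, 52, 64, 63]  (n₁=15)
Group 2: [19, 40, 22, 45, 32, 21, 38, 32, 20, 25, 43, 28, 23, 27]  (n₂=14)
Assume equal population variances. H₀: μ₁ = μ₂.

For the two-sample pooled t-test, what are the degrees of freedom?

degrees of freedom = 27

df = n₁ + n₂ − 2 = 15 + 14 − 2 = 27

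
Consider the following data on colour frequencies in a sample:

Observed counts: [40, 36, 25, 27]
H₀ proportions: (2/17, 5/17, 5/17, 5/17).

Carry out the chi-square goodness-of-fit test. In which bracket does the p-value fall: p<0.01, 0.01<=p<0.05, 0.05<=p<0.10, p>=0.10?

n = 128; E_i = n·p_i = [15.06, 37.65, 37.65, 37.65]
χ² = (40−15.06)²/15.06 + (36−37.65)²/37.65 + (25−37.65)²/37.65 + (27−37.65)²/37.65 = 48.6406
df = 3
p-value (upper-tail) = 0.00000
→ bracket: p<0.01

p-value bracket: p<0.01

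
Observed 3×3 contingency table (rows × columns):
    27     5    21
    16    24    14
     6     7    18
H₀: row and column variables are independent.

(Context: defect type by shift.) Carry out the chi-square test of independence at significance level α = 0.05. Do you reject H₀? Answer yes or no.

Row totals [53, 54, 31], col totals [49, 36, 53], n=138
χ² = (27−18.82)²/18.82 + (5−13.83)²/13.83 + (21−20.36)²/20.36 + (16−19.17)²/19.17 + (24−14.09)²/14.09 + (14−20.74)²/20.74 + (6−11.01)²/11.01 + (7−8.09)²/8.09 + (18−11.91)²/11.91 = 24.4458
df = 4
p-value (upper-tail) = 0.00007
At α=0.05: p < α → reject H₀

reject H₀: yes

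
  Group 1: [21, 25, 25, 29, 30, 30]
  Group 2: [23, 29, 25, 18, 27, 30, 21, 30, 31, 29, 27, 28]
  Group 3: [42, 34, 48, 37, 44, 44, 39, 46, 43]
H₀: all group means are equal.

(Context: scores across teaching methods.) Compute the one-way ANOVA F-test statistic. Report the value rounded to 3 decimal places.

Group means [26.67, 26.50, 41.89], grand mean 31.667
SSB = Σnᵢ(x̄ᵢ−x̄)² = 1410.778; SSW = ΣΣ(x−x̄ᵢ)² = 401.222
MSB = 1410.778/2 = 705.3889; MSW = 401.222/24 = 16.7176
F = MSB/MSW = 42.1944
df = (2, 24)

test statistic = 42.194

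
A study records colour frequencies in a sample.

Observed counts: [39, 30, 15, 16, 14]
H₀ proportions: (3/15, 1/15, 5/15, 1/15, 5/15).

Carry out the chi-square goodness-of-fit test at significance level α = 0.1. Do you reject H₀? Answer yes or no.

n = 114; E_i = n·p_i = [22.80, 7.60, 38.00, 7.60, 38.00]
χ² = (39−22.80)²/22.80 + (30−7.60)²/7.60 + (15−38.00)²/38.00 + (16−7.60)²/7.60 + (14−38.00)²/38.00 = 115.8947
df = 4
p-value (upper-tail) = 0.00000
At α=0.1: p < α → reject H₀

reject H₀: yes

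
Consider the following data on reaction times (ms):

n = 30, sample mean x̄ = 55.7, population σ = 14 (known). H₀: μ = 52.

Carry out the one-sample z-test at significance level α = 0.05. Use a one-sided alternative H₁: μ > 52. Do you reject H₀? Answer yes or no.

reject H₀: no

SE = σ/√n = 14/√30 = 2.5560
z = (x̄−μ₀)/SE = (55.7−52)/2.5560 = 1.4476
p-value (one-sided, H₁ greater) = 0.07387
At α=0.05: p ≥ α → fail to reject H₀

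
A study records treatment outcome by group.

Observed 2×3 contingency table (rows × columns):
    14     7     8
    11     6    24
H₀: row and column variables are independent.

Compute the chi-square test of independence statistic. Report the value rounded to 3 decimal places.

test statistic = 6.573

Row totals [29, 41], col totals [25, 13, 32], n=70
χ² = (14−10.36)²/10.36 + (7−5.39)²/5.39 + (8−13.26)²/13.26 + (11−14.64)²/14.64 + (6−7.61)²/7.61 + (24−18.74)²/18.74 = 6.5729
df = 2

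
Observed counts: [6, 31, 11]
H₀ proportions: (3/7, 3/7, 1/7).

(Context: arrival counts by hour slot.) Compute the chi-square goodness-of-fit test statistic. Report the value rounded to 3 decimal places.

n = 48; E_i = n·p_i = [20.57, 20.57, 6.86]
χ² = (6−20.57)²/20.57 + (31−20.57)²/20.57 + (11−6.86)²/6.86 = 18.1111
df = 2

test statistic = 18.111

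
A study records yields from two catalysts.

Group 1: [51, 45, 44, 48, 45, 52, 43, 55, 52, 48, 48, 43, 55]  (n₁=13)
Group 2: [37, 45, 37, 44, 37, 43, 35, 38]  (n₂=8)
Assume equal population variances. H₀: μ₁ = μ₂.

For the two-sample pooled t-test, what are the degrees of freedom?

df = n₁ + n₂ − 2 = 13 + 8 − 2 = 19

degrees of freedom = 19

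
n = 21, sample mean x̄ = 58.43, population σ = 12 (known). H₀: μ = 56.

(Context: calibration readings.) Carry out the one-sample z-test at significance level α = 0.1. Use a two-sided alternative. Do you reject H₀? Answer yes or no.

reject H₀: no

SE = σ/√n = 12/√21 = 2.6186
z = (x̄−μ₀)/SE = (58.43−56)/2.6186 = 0.9280
p-value (two-sided) = 0.35342
At α=0.1: p ≥ α → fail to reject H₀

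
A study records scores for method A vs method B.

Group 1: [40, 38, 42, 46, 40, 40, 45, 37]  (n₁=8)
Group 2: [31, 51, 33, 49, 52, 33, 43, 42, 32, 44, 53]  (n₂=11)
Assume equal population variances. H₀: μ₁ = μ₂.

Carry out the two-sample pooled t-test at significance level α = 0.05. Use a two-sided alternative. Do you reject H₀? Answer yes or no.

x̄₁=41.000, s₁=3.162, n₁=8
x̄₂=42.091, s₂=8.596, n₂=11
s_p² = [7·3.162² + 10·8.596²]/17 = 47.5829
SE = √(s_p²·(1/8+1/11)) = 3.2052
t = (41.000−42.091)/3.2052 = -0.3404
df = 17
p-value (two-sided) = 0.73776
At α=0.05: p ≥ α → fail to reject H₀

reject H₀: no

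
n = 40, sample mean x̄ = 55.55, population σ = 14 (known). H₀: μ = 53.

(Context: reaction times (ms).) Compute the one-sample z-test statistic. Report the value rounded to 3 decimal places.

SE = σ/√n = 14/√40 = 2.2136
z = (x̄−μ₀)/SE = (55.55−53)/2.2136 = 1.1520

test statistic = 1.152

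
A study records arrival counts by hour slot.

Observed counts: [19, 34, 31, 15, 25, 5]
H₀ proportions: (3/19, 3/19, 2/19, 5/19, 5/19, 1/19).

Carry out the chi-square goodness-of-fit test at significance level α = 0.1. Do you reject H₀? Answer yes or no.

n = 129; E_i = n·p_i = [20.37, 20.37, 13.58, 33.95, 33.95, 6.79]
χ² = (19−20.37)²/20.37 + (34−20.37)²/20.37 + (31−13.58)²/13.58 + (15−33.95)²/33.95 + (25−33.95)²/33.95 + (5−6.79)²/6.79 = 44.9703
df = 5
p-value (upper-tail) = 0.00000
At α=0.1: p < α → reject H₀

reject H₀: yes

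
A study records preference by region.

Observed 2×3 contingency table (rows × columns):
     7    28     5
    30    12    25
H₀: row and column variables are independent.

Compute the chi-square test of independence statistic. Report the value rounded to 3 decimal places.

Row totals [40, 67], col totals [37, 40, 30], n=107
χ² = (7−13.83)²/13.83 + (28−14.95)²/14.95 + (5−11.21)²/11.21 + (30−23.17)²/23.17 + (12−25.05)²/25.05 + (25−18.79)²/18.79 = 29.0684
df = 2

test statistic = 29.068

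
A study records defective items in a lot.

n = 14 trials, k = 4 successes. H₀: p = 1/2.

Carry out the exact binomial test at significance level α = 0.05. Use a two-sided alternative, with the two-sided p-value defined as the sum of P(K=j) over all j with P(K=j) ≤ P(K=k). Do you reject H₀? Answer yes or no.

reject H₀: no

Exact binomial: n=14, k=4, p₀=1/2=0.5000
P(X=j) = C(n,j)·p₀^j·(1−p₀)^(n−j); p = Σ P(X=j) over j with P(X=j) ≤ P(X=4)
p-value (two-sided) = 0.17957
At α=0.05: p ≥ α → fail to reject H₀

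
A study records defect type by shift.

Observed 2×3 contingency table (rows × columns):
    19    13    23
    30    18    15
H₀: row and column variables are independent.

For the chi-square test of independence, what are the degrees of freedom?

degrees of freedom = 2

df = (r−1)(c−1) = (2−1)·(3−1) = 2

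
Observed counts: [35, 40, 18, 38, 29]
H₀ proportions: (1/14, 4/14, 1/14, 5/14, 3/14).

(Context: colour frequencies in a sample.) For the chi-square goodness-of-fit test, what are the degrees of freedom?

degrees of freedom = 4

df = k − 1 = 5 − 1 = 4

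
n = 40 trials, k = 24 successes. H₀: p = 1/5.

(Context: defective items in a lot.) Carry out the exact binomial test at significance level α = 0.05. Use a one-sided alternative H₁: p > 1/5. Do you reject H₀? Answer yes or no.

reject H₀: yes

Exact binomial: n=40, k=24, p₀=1/5=0.2000
P(X≥24) from Σ C(n,i)·p₀^i·(1−p₀)^(n−i)
p-value (one-sided, H₁ greater) = 0.00000
At α=0.05: p < α → reject H₀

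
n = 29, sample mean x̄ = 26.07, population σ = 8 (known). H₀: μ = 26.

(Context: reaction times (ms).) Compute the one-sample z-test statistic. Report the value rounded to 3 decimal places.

test statistic = 0.047

SE = σ/√n = 8/√29 = 1.4856
z = (x̄−μ₀)/SE = (26.07−26)/1.4856 = 0.0471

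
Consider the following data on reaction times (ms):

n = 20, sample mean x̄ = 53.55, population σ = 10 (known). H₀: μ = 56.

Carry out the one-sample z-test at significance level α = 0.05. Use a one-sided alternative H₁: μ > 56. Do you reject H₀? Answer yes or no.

SE = σ/√n = 10/√20 = 2.2361
z = (x̄−μ₀)/SE = (53.55−56)/2.2361 = -1.0957
p-value (one-sided, H₁ greater) = 0.86339
At α=0.05: p ≥ α → fail to reject H₀

reject H₀: no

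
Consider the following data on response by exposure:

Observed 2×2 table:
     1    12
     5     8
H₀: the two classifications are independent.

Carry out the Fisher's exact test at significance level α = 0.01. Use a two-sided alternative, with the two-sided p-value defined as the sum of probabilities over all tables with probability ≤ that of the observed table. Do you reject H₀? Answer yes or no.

reject H₀: no

Margins: r₁=13, r₂=13, c₁=6, c₂=20, n=26
p_obs = C(13,1)·C(13,5)/C(26,6); sum pmf over tables with pmf ≤ p_obs
p-value (two-sided) = 0.16025
At α=0.01: p ≥ α → fail to reject H₀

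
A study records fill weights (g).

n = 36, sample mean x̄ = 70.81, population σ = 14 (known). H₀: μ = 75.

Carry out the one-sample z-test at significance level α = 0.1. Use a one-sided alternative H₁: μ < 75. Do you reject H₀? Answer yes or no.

SE = σ/√n = 14/√36 = 2.3333
z = (x̄−μ₀)/SE = (70.81−75)/2.3333 = -1.7957
p-value (one-sided, H₁ less) = 0.03627
At α=0.1: p < α → reject H₀

reject H₀: yes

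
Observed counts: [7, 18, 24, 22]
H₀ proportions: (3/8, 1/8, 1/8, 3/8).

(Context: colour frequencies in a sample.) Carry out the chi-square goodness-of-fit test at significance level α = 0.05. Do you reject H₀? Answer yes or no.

n = 71; E_i = n·p_i = [26.62, 8.88, 8.88, 26.62]
χ² = (7−26.62)²/26.62 + (18−8.88)²/8.88 + (24−8.88)²/8.88 + (22−26.62)²/26.62 = 50.4272
df = 3
p-value (upper-tail) = 0.00000
At α=0.05: p < α → reject H₀

reject H₀: yes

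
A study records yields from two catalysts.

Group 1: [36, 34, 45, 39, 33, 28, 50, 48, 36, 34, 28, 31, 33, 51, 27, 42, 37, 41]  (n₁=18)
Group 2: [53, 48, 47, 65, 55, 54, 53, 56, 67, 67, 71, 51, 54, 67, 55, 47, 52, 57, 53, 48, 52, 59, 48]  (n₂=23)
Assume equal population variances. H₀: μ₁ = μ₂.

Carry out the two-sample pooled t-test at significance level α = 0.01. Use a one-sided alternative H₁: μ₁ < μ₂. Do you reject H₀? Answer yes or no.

reject H₀: yes

x̄₁=37.389, s₁=7.445, n₁=18
x̄₂=55.609, s₂=7.146, n₂=23
s_p² = [17·7.445² + 22·7.146²]/39 = 52.9681
SE = √(s_p²·(1/18+1/23)) = 2.2903
t = (37.389−55.609)/2.2903 = -7.9551
df = 39
p-value (one-sided, H₁ less) = 0.00000
At α=0.01: p < α → reject H₀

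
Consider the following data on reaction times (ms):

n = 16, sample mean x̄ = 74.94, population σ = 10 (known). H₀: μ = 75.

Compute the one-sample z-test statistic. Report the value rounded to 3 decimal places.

SE = σ/√n = 10/√16 = 2.5000
z = (x̄−μ₀)/SE = (74.94−75)/2.5000 = -0.0240

test statistic = -0.024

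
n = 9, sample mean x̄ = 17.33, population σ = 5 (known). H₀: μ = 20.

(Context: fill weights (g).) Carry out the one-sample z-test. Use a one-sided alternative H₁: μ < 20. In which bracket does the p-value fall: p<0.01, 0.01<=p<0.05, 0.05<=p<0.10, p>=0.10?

SE = σ/√n = 5/√9 = 1.6667
z = (x̄−μ₀)/SE = (17.33−20)/1.6667 = -1.6020
p-value (one-sided, H₁ less) = 0.05458
→ bracket: 0.05<=p<0.10

p-value bracket: 0.05<=p<0.10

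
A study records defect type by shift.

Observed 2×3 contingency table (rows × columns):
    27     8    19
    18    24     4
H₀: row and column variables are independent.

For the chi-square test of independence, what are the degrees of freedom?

degrees of freedom = 2

df = (r−1)(c−1) = (2−1)·(3−1) = 2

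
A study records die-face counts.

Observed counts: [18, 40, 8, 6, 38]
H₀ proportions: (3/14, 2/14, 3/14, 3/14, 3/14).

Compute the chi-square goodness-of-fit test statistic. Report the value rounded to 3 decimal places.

n = 110; E_i = n·p_i = [23.57, 15.71, 23.57, 23.57, 23.57]
χ² = (18−23.57)²/23.57 + (40−15.71)²/15.71 + (8−23.57)²/23.57 + (6−23.57)²/23.57 + (38−23.57)²/23.57 = 71.0667
df = 4

test statistic = 71.067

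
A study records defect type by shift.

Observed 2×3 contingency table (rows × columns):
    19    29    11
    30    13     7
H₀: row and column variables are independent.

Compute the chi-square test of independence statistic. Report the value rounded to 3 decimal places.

Row totals [59, 50], col totals [49, 42, 18], n=109
χ² = (19−26.52)²/26.52 + (29−22.73)²/22.73 + (11−9.74)²/9.74 + (30−22.48)²/22.48 + (13−19.27)²/19.27 + (7−8.26)²/8.26 = 8.7702
df = 2

test statistic = 8.770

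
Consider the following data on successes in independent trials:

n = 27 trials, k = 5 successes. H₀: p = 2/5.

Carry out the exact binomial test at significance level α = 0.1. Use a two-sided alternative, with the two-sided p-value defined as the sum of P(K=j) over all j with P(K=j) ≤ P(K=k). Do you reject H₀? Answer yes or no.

Exact binomial: n=27, k=5, p₀=2/5=0.4000
P(X=j) = C(n,j)·p₀^j·(1−p₀)^(n−j); p = Σ P(X=j) over j with P(X=j) ≤ P(X=5)
p-value (two-sided) = 0.02888
At α=0.1: p < α → reject H₀

reject H₀: yes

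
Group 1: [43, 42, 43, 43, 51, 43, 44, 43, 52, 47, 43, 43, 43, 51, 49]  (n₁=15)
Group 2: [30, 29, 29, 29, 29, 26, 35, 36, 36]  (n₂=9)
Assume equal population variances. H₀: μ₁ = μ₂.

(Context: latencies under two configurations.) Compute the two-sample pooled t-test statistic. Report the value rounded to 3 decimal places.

test statistic = 9.374

x̄₁=45.333, s₁=3.599, n₁=15
x̄₂=31.000, s₂=3.674, n₂=9
s_p² = [14·3.599² + 8·3.674²]/22 = 13.1515
SE = √(s_p²·(1/15+1/9)) = 1.5291
t = (45.333−31.000)/1.5291 = 9.3739
df = 22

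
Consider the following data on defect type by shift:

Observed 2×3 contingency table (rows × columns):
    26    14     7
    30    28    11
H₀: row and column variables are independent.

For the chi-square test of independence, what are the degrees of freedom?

df = (r−1)(c−1) = (2−1)·(3−1) = 2

degrees of freedom = 2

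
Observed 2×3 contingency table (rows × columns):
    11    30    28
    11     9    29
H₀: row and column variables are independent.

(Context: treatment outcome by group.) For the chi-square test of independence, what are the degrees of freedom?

df = (r−1)(c−1) = (2−1)·(3−1) = 2

degrees of freedom = 2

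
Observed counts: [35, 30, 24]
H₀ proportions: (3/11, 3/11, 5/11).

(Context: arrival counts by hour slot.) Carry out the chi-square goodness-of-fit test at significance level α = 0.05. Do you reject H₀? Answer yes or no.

reject H₀: yes

n = 89; E_i = n·p_i = [24.27, 24.27, 40.45]
χ² = (35−24.27)²/24.27 + (30−24.27)²/24.27 + (24−40.45)²/40.45 = 12.7850
df = 2
p-value (upper-tail) = 0.00167
At α=0.05: p < α → reject H₀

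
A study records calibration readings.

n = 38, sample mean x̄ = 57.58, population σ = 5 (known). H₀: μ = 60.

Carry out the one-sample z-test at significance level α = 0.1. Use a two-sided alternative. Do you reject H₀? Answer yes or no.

reject H₀: yes

SE = σ/√n = 5/√38 = 0.8111
z = (x̄−μ₀)/SE = (57.58−60)/0.8111 = -2.9836
p-value (two-sided) = 0.00285
At α=0.1: p < α → reject H₀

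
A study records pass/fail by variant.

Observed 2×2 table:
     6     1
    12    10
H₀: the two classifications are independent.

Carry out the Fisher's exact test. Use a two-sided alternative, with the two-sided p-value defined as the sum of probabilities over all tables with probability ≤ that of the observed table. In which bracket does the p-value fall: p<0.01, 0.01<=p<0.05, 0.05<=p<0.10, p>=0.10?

p-value bracket: p>=0.10

Margins: r₁=7, r₂=22, c₁=18, c₂=11, n=29
p_obs = C(7,6)·C(22,12)/C(29,18); sum pmf over tables with pmf ≤ p_obs
p-value (two-sided) = 0.20205
→ bracket: p>=0.10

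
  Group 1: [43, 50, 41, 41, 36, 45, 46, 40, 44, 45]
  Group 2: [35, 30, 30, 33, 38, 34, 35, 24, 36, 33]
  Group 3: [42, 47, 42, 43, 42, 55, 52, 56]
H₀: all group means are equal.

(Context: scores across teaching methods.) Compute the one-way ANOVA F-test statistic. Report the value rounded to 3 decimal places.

Group means [43.10, 32.80, 47.38], grand mean 40.643
SSB = Σnᵢ(x̄ᵢ−x̄)² = 1038.054; SSW = ΣΣ(x−x̄ᵢ)² = 534.375
MSB = 1038.054/2 = 519.0268; MSW = 534.375/25 = 21.3750
F = MSB/MSW = 24.2820
df = (2, 25)

test statistic = 24.282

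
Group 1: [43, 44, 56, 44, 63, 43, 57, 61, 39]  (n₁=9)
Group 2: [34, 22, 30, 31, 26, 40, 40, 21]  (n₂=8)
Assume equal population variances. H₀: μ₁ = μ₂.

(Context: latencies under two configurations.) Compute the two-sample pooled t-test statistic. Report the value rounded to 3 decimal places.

test statistic = 4.815

x̄₁=50.000, s₁=9.124, n₁=9
x̄₂=30.500, s₂=7.329, n₂=8
s_p² = [8·9.124² + 7·7.329²]/15 = 69.4667
SE = √(s_p²·(1/9+1/8)) = 4.0499
t = (50.000−30.500)/4.0499 = 4.8149
df = 15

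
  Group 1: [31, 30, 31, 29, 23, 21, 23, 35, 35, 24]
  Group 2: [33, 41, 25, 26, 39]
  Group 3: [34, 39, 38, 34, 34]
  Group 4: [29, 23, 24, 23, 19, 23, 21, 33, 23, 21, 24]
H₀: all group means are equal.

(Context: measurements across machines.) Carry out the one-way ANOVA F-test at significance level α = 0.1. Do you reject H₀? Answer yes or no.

Group means [28.20, 32.80, 35.80, 23.91], grand mean 28.645
SSB = Σnᵢ(x̄ᵢ−x̄)² = 590.988; SSW = ΣΣ(x−x̄ᵢ)² = 626.109
MSB = 590.988/3 = 196.9959; MSW = 626.109/27 = 23.1892
F = MSB/MSW = 8.4951
df = (3, 27)
p-value (upper-tail) = 0.00039
At α=0.1: p < α → reject H₀

reject H₀: yes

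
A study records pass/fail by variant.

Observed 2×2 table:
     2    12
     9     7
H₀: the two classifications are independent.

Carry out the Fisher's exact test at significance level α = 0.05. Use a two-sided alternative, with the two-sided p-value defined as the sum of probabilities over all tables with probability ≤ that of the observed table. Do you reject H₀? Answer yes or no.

reject H₀: yes

Margins: r₁=14, r₂=16, c₁=11, c₂=19, n=30
p_obs = C(14,2)·C(16,9)/C(30,11); sum pmf over tables with pmf ≤ p_obs
p-value (two-sided) = 0.02589
At α=0.05: p < α → reject H₀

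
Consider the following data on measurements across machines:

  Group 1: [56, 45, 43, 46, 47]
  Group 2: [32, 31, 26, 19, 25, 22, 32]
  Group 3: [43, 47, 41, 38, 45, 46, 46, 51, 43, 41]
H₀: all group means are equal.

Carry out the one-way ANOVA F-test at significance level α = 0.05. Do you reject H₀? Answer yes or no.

reject H₀: yes

Group means [47.40, 26.71, 44.10], grand mean 39.318
SSB = Σnᵢ(x̄ᵢ−x̄)² = 1667.244; SSW = ΣΣ(x−x̄ᵢ)² = 383.529
MSB = 1667.244/2 = 833.6221; MSW = 383.529/19 = 20.1857
F = MSB/MSW = 41.2976
df = (2, 19)
p-value (upper-tail) = 0.00000
At α=0.05: p < α → reject H₀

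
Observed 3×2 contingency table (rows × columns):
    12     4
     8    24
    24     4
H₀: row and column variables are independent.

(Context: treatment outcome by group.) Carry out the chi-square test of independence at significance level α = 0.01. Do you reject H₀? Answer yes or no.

Row totals [16, 32, 28], col totals [44, 32], n=76
χ² = (12−9.26)²/9.26 + (4−6.74)²/6.74 + (8−18.53)²/18.53 + (24−13.47)²/13.47 + (24−16.21)²/16.21 + (4−11.79)²/11.79 = 25.0146
df = 2
p-value (upper-tail) = 0.00000
At α=0.01: p < α → reject H₀

reject H₀: yes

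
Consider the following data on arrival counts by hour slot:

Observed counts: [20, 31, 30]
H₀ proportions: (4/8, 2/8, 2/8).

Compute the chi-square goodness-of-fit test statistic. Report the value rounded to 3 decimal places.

n = 81; E_i = n·p_i = [40.50, 20.25, 20.25]
χ² = (20−40.50)²/40.50 + (31−20.25)²/20.25 + (30−20.25)²/20.25 = 20.7778
df = 2

test statistic = 20.778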